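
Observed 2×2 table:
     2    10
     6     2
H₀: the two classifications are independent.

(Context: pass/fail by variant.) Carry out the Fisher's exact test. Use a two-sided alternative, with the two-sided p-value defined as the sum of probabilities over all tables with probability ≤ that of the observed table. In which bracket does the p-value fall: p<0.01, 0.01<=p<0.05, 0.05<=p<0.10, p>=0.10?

p-value bracket: 0.01<=p<0.05

Margins: r₁=12, r₂=8, c₁=8, c₂=12, n=20
p_obs = C(12,2)·C(8,6)/C(20,8); sum pmf over tables with pmf ≤ p_obs
p-value (two-sided) = 0.01937
→ bracket: 0.01<=p<0.05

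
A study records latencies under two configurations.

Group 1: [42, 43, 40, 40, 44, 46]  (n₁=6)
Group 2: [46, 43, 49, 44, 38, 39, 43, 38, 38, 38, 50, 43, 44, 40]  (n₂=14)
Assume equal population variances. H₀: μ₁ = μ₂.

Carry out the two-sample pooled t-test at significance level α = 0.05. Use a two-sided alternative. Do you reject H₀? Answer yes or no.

x̄₁=42.500, s₁=2.345, n₁=6
x̄₂=42.357, s₂=4.069, n₂=14
s_p² = [5·2.345² + 13·4.069²]/18 = 13.4841
SE = √(s_p²·(1/6+1/14)) = 1.7918
t = (42.500−42.357)/1.7918 = 0.0797
df = 18
p-value (two-sided) = 0.93733
At α=0.05: p ≥ α → fail to reject H₀

reject H₀: no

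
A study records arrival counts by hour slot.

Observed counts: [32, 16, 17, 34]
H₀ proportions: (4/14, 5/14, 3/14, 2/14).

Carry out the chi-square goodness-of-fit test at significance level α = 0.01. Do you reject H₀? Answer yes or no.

n = 99; E_i = n·p_i = [28.29, 35.36, 21.21, 14.14]
χ² = (32−28.29)²/28.29 + (16−35.36)²/35.36 + (17−21.21)²/21.21 + (34−14.14)²/14.14 = 39.8027
df = 3
p-value (upper-tail) = 0.00000
At α=0.01: p < α → reject H₀

reject H₀: yes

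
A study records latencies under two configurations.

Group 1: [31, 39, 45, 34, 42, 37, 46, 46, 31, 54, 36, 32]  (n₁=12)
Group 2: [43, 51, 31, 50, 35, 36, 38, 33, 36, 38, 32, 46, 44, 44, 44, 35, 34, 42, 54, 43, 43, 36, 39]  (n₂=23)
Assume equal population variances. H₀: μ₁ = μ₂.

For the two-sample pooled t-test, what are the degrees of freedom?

degrees of freedom = 33

df = n₁ + n₂ − 2 = 12 + 23 − 2 = 33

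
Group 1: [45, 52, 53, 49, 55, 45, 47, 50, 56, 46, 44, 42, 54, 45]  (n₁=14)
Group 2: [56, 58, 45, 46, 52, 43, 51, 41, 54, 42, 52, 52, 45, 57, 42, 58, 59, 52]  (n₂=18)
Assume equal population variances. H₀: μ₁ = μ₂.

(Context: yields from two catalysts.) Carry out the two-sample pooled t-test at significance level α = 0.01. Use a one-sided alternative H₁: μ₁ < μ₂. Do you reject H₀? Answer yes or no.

reject H₀: no

x̄₁=48.786, s₁=4.560, n₁=14
x̄₂=50.278, s₂=6.182, n₂=18
s_p² = [13·4.560² + 17·6.182²]/30 = 30.6656
SE = √(s_p²·(1/14+1/18)) = 1.9733
t = (48.786−50.278)/1.9733 = -0.7561
df = 30
p-value (one-sided, H₁ less) = 0.22774
At α=0.01: p ≥ α → fail to reject H₀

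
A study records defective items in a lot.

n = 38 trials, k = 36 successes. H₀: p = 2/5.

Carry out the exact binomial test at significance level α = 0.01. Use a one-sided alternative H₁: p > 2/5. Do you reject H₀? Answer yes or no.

Exact binomial: n=38, k=36, p₀=2/5=0.4000
P(X≥36) from Σ C(n,i)·p₀^i·(1−p₀)^(n−i)
p-value (one-sided, H₁ greater) = 0.00000
At α=0.01: p < α → reject H₀

reject H₀: yes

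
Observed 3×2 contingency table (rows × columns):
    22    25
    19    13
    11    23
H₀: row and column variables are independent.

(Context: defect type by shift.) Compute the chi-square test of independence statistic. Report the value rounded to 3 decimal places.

Row totals [47, 32, 34], col totals [52, 61], n=113
χ² = (22−21.63)²/21.63 + (25−25.37)²/25.37 + (19−14.73)²/14.73 + (13−17.27)²/17.27 + (11−15.65)²/15.65 + (23−18.35)²/18.35 = 4.8658
df = 2

test statistic = 4.866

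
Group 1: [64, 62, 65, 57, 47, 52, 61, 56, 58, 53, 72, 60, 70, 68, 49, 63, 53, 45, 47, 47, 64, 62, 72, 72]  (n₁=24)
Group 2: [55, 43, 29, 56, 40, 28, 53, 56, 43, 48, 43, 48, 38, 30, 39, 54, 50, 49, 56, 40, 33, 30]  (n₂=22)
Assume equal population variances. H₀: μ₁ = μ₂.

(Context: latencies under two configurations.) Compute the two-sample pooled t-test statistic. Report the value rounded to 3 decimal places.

x̄₁=59.125, s₁=8.589, n₁=24
x̄₂=43.682, s₂=9.549, n₂=22
s_p² = [23·8.589² + 21·9.549²]/44 = 82.0772
SE = √(s_p²·(1/24+1/22)) = 2.6741
t = (59.125−43.682)/2.6741 = 5.7752
df = 44

test statistic = 5.775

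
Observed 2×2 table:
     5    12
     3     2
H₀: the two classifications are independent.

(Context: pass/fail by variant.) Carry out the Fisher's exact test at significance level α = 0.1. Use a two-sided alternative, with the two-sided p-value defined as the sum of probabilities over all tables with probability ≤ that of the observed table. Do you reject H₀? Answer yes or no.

reject H₀: no

Margins: r₁=17, r₂=5, c₁=8, c₂=14, n=22
p_obs = C(17,5)·C(5,3)/C(22,8); sum pmf over tables with pmf ≤ p_obs
p-value (two-sided) = 0.30888
At α=0.1: p ≥ α → fail to reject H₀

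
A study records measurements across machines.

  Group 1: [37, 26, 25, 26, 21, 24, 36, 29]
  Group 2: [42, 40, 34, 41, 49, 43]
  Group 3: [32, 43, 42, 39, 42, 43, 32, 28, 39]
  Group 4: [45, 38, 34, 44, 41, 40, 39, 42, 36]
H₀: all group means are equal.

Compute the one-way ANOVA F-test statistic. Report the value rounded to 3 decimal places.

test statistic = 11.211

Group means [28.00, 41.50, 37.78, 39.89], grand mean 36.625
SSB = Σnᵢ(x̄ᵢ−x̄)² = 845.556; SSW = ΣΣ(x−x̄ᵢ)² = 703.944
MSB = 845.556/3 = 281.8519; MSW = 703.944/28 = 25.1409
F = MSB/MSW = 11.2109
df = (3, 28)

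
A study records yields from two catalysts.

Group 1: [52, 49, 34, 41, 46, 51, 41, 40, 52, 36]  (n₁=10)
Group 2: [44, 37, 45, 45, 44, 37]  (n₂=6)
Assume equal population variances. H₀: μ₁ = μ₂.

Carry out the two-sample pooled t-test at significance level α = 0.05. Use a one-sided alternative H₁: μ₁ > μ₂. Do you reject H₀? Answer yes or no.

x̄₁=44.200, s₁=6.697, n₁=10
x̄₂=42.000, s₂=3.899, n₂=6
s_p² = [9·6.697² + 5·3.899²]/14 = 34.2571
SE = √(s_p²·(1/10+1/6)) = 3.0225
t = (44.200−42.000)/3.0225 = 0.7279
df = 14
p-value (one-sided, H₁ greater) = 0.23934
At α=0.05: p ≥ α → fail to reject H₀

reject H₀: no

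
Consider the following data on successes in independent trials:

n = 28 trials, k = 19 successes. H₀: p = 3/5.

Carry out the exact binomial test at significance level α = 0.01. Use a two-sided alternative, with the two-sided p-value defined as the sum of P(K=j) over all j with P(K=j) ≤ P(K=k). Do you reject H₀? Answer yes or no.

Exact binomial: n=28, k=19, p₀=3/5=0.6000
P(X=j) = C(n,j)·p₀^j·(1−p₀)^(n−j); p = Σ P(X=j) over j with P(X=j) ≤ P(X=19)
p-value (two-sided) = 0.44566
At α=0.01: p ≥ α → fail to reject H₀

reject H₀: no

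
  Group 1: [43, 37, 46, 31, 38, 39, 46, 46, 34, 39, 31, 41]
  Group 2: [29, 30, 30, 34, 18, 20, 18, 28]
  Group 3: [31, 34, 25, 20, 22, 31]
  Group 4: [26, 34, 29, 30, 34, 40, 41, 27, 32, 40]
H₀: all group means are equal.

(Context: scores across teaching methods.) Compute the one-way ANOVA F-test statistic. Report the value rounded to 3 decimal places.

test statistic = 11.127

Group means [39.25, 25.88, 27.17, 33.30], grand mean 32.611
SSB = Σnᵢ(x̄ᵢ−x̄)² = 1074.497; SSW = ΣΣ(x−x̄ᵢ)² = 1030.058
MSB = 1074.497/3 = 358.1657; MSW = 1030.058/32 = 32.1893
F = MSB/MSW = 11.1268
df = (3, 32)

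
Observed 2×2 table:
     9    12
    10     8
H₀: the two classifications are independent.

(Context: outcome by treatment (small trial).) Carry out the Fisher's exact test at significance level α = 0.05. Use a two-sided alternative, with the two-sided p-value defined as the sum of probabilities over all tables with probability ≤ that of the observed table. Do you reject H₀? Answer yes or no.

Margins: r₁=21, r₂=18, c₁=19, c₂=20, n=39
p_obs = C(21,9)·C(18,10)/C(39,19); sum pmf over tables with pmf ≤ p_obs
p-value (two-sided) = 0.52725
At α=0.05: p ≥ α → fail to reject H₀

reject H₀: no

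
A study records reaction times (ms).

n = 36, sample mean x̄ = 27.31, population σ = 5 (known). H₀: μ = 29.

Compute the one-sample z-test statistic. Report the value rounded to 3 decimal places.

test statistic = -2.028

SE = σ/√n = 5/√36 = 0.8333
z = (x̄−μ₀)/SE = (27.31−29)/0.8333 = -2.0280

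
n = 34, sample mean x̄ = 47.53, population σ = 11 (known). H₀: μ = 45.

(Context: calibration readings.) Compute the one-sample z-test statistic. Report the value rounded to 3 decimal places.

SE = σ/√n = 11/√34 = 1.8865
z = (x̄−μ₀)/SE = (47.53−45)/1.8865 = 1.3411

test statistic = 1.341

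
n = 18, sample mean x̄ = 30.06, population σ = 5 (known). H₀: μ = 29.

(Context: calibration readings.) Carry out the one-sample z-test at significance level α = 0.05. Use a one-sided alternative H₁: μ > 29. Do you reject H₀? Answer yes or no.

SE = σ/√n = 5/√18 = 1.1785
z = (x̄−μ₀)/SE = (30.06−29)/1.1785 = 0.8994
p-value (one-sided, H₁ greater) = 0.18421
At α=0.05: p ≥ α → fail to reject H₀

reject H₀: no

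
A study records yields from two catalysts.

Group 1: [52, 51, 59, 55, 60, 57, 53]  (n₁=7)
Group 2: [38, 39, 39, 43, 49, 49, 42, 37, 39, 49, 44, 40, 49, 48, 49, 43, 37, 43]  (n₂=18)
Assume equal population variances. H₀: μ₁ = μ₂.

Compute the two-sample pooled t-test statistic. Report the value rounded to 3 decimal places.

test statistic = 6.264

x̄₁=55.286, s₁=3.498, n₁=7
x̄₂=43.167, s₂=4.605, n₂=18
s_p² = [6·3.498² + 17·4.605²]/23 = 18.8665
SE = √(s_p²·(1/7+1/18)) = 1.9348
t = (55.286−43.167)/1.9348 = 6.2638
df = 23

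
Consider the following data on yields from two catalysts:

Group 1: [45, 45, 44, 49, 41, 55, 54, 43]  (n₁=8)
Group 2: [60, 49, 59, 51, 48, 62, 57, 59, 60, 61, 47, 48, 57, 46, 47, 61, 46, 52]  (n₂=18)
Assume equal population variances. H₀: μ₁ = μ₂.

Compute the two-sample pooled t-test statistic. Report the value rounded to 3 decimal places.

x̄₁=47.000, s₁=5.155, n₁=8
x̄₂=53.889, s₂=6.125, n₂=18
s_p² = [7·5.155² + 17·6.125²]/24 = 34.3241
SE = √(s_p²·(1/8+1/18)) = 2.4895
t = (47.000−53.889)/2.4895 = -2.7672
df = 24

test statistic = -2.767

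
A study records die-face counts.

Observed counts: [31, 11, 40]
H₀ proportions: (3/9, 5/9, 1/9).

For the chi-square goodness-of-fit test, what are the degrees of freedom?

df = k − 1 = 3 − 1 = 2

degrees of freedom = 2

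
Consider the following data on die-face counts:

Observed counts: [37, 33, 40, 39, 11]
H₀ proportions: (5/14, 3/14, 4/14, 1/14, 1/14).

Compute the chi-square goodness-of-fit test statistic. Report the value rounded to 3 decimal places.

test statistic = 74.395

n = 160; E_i = n·p_i = [57.14, 34.29, 45.71, 11.43, 11.43]
χ² = (37−57.14)²/57.14 + (33−34.29)²/34.29 + (40−45.71)²/45.71 + (39−11.43)²/11.43 + (11−11.43)²/11.43 = 74.3950
df = 4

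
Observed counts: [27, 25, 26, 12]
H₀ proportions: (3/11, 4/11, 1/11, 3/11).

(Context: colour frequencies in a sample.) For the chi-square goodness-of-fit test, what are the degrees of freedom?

degrees of freedom = 3

df = k − 1 = 4 − 1 = 3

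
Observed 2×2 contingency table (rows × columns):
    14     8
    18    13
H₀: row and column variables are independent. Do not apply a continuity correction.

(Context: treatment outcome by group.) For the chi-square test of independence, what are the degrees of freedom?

df = (r−1)(c−1) = (2−1)·(2−1) = 1

degrees of freedom = 1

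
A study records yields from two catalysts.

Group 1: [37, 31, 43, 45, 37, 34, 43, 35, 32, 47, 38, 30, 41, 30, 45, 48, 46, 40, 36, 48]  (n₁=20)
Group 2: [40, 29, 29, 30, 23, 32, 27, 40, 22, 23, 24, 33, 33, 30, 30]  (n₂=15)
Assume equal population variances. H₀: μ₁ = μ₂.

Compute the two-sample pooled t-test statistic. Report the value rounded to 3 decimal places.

test statistic = 4.787

x̄₁=39.300, s₁=6.140, n₁=20
x̄₂=29.667, s₂=5.538, n₂=15
s_p² = [19·6.140² + 14·5.538²]/33 = 34.7131
SE = √(s_p²·(1/20+1/15)) = 2.0124
t = (39.300−29.667)/2.0124 = 4.7869
df = 33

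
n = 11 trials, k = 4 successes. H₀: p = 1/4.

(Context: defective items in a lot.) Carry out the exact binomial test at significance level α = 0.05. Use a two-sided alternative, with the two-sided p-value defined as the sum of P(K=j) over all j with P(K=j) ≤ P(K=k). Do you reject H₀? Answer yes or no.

Exact binomial: n=11, k=4, p₀=1/4=0.2500
P(X=j) = C(n,j)·p₀^j·(1−p₀)^(n−j); p = Σ P(X=j) over j with P(X=j) ≤ P(X=4)
p-value (two-sided) = 0.48379
At α=0.05: p ≥ α → fail to reject H₀

reject H₀: no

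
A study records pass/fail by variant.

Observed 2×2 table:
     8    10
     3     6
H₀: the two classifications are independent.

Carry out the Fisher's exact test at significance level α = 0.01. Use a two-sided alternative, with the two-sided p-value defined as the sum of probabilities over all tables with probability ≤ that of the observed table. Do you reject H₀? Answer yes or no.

reject H₀: no

Margins: r₁=18, r₂=9, c₁=11, c₂=16, n=27
p_obs = C(18,8)·C(9,3)/C(27,11); sum pmf over tables with pmf ≤ p_obs
p-value (two-sided) = 0.69245
At α=0.01: p ≥ α → fail to reject H₀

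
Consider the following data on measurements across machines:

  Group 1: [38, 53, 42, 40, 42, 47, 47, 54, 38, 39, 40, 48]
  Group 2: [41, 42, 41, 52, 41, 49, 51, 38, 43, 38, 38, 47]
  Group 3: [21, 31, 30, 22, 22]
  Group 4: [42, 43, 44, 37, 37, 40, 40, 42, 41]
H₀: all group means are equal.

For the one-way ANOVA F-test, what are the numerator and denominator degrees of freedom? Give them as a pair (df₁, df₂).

k = 4 groups, N = 38 total
df = (k−1, N−k) = (4−1, 38−4) = (3, 34)

degrees of freedom = [3, 34]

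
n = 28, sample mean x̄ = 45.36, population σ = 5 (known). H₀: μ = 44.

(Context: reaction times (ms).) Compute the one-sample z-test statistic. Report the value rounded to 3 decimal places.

test statistic = 1.439

SE = σ/√n = 5/√28 = 0.9449
z = (x̄−μ₀)/SE = (45.36−44)/0.9449 = 1.4393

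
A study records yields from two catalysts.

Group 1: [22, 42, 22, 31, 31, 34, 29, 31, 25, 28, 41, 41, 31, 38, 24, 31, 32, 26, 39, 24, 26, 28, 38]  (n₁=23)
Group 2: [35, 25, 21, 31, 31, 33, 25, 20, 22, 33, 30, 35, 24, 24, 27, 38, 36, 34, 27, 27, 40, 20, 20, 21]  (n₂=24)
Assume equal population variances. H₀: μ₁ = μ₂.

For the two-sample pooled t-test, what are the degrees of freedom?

degrees of freedom = 45

df = n₁ + n₂ − 2 = 23 + 24 − 2 = 45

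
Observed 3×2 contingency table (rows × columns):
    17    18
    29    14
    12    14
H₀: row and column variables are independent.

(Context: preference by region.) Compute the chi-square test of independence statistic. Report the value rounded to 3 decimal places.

Row totals [35, 43, 26], col totals [58, 46], n=104
χ² = (17−19.52)²/19.52 + (18−15.48)²/15.48 + (29−23.98)²/23.98 + (14−19.02)²/19.02 + (12−14.50)²/14.50 + (14−11.50)²/11.50 = 4.0847
df = 2

test statistic = 4.085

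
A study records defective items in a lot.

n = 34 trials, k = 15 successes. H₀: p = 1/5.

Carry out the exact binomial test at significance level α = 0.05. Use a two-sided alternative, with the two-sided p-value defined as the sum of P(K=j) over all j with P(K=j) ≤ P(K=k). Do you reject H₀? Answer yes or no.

Exact binomial: n=34, k=15, p₀=1/5=0.2000
P(X=j) = C(n,j)·p₀^j·(1−p₀)^(n−j); p = Σ P(X=j) over j with P(X=j) ≤ P(X=15)
p-value (two-sided) = 0.00173
At α=0.05: p < α → reject H₀

reject H₀: yes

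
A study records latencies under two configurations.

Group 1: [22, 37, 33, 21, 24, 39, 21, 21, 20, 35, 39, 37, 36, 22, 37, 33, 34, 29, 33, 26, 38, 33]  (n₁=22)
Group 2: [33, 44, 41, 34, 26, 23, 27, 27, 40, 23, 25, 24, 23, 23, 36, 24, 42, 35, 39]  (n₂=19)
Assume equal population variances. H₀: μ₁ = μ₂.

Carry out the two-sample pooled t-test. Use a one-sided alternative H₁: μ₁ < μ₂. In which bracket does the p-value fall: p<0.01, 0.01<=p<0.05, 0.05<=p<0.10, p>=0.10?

x̄₁=30.455, s₁=6.919, n₁=22
x̄₂=31.000, s₂=7.587, n₂=19
s_p² = [21·6.919² + 18·7.587²]/39 = 52.3450
SE = √(s_p²·(1/22+1/19)) = 2.2659
t = (30.455−31.000)/2.2659 = -0.2407
df = 39
p-value (one-sided, H₁ less) = 0.40552
→ bracket: p>=0.10

p-value bracket: p>=0.10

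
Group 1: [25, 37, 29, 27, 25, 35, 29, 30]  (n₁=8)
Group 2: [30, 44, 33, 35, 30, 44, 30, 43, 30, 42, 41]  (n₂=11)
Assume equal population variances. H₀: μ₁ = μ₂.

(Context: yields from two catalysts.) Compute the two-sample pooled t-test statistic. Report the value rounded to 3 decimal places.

x̄₁=29.625, s₁=4.373, n₁=8
x̄₂=36.545, s₂=6.235, n₂=11
s_p² = [7·4.373² + 10·6.235²]/17 = 30.7413
SE = √(s_p²·(1/8+1/11)) = 2.5763
t = (29.625−36.545)/2.5763 = -2.6862
df = 17

test statistic = -2.686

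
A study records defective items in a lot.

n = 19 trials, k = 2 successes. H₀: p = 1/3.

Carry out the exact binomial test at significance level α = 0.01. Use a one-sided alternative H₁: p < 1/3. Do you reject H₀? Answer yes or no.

Exact binomial: n=19, k=2, p₀=1/3=0.3333
P(X≤2) from Σ C(n,i)·p₀^i·(1−p₀)^(n−i)
p-value (one-sided, H₁ less) = 0.02402
At α=0.01: p ≥ α → fail to reject H₀

reject H₀: no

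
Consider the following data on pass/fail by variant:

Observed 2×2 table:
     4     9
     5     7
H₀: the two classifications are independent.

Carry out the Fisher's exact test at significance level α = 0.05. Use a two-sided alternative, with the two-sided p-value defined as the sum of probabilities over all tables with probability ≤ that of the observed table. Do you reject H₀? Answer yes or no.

reject H₀: no

Margins: r₁=13, r₂=12, c₁=9, c₂=16, n=25
p_obs = C(13,4)·C(12,5)/C(25,9); sum pmf over tables with pmf ≤ p_obs
p-value (two-sided) = 0.68817
At α=0.05: p ≥ α → fail to reject H₀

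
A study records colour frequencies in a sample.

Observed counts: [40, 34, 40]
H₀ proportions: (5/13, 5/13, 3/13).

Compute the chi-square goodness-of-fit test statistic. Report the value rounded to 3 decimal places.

n = 114; E_i = n·p_i = [43.85, 43.85, 26.31]
χ² = (40−43.85)²/43.85 + (34−43.85)²/43.85 + (40−26.31)²/26.31 = 9.6749
df = 2

test statistic = 9.675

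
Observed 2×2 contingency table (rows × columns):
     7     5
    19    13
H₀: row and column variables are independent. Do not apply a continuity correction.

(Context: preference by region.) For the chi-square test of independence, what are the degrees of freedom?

df = (r−1)(c−1) = (2−1)·(2−1) = 1

degrees of freedom = 1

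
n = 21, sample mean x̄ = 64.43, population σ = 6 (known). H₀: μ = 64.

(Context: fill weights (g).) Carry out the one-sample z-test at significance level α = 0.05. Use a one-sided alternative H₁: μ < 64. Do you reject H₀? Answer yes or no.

SE = σ/√n = 6/√21 = 1.3093
z = (x̄−μ₀)/SE = (64.43−64)/1.3093 = 0.3284
p-value (one-sided, H₁ less) = 0.62870
At α=0.05: p ≥ α → fail to reject H₀

reject H₀: no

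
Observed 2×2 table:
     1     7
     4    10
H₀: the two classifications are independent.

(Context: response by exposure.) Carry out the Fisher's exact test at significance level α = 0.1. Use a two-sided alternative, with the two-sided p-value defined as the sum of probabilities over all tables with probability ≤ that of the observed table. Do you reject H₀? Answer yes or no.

reject H₀: no

Margins: r₁=8, r₂=14, c₁=5, c₂=17, n=22
p_obs = C(8,1)·C(14,4)/C(22,5); sum pmf over tables with pmf ≤ p_obs
p-value (two-sided) = 0.61297
At α=0.1: p ≥ α → fail to reject H₀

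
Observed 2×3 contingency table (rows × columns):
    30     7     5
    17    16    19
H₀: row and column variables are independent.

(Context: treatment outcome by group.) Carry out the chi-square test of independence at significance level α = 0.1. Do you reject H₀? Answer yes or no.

reject H₀: yes

Row totals [42, 52], col totals [47, 23, 24], n=94
χ² = (30−21.00)²/21.00 + (7−10.28)²/10.28 + (5−10.72)²/10.72 + (17−26.00)²/26.00 + (16−12.72)²/12.72 + (19−13.28)²/13.28 = 14.3831
df = 2
p-value (upper-tail) = 0.00075
At α=0.1: p < α → reject H₀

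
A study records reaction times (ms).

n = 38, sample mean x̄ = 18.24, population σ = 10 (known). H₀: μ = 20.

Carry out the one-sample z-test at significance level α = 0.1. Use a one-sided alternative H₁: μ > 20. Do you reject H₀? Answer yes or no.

SE = σ/√n = 10/√38 = 1.6222
z = (x̄−μ₀)/SE = (18.24−20)/1.6222 = -1.0849
p-value (one-sided, H₁ greater) = 0.86103
At α=0.1: p ≥ α → fail to reject H₀

reject H₀: no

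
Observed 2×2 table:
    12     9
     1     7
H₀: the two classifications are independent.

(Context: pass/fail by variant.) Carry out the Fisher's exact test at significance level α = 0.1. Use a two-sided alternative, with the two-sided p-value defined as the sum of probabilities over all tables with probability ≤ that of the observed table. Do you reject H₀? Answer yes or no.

Margins: r₁=21, r₂=8, c₁=13, c₂=16, n=29
p_obs = C(21,12)·C(8,1)/C(29,13); sum pmf over tables with pmf ≤ p_obs
p-value (two-sided) = 0.04434
At α=0.1: p < α → reject H₀

reject H₀: yes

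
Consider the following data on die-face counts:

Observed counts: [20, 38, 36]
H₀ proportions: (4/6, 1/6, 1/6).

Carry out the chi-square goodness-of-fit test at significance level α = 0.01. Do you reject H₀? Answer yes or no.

n = 94; E_i = n·p_i = [62.67, 15.67, 15.67]
χ² = (20−62.67)²/62.67 + (38−15.67)²/15.67 + (36−15.67)²/15.67 = 87.2766
df = 2
p-value (upper-tail) = 0.00000
At α=0.01: p < α → reject H₀

reject H₀: yes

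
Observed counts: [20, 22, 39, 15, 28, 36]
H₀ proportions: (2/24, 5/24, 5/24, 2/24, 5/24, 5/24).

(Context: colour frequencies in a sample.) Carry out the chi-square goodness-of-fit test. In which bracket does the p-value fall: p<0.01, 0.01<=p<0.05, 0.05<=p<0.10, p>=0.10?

p-value bracket: 0.05<=p<0.10

n = 160; E_i = n·p_i = [13.33, 33.33, 33.33, 13.33, 33.33, 33.33]
χ² = (20−13.33)²/13.33 + (22−33.33)²/33.33 + (39−33.33)²/33.33 + (15−13.33)²/13.33 + (28−33.33)²/33.33 + (36−33.33)²/33.33 = 9.4250
df = 5
p-value (upper-tail) = 0.09327
→ bracket: 0.05<=p<0.10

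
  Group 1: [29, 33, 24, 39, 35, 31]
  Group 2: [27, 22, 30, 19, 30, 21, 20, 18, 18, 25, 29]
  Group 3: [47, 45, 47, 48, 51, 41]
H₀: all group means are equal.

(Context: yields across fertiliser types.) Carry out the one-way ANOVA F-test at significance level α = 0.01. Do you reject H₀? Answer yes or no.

reject H₀: yes

Group means [31.83, 23.55, 46.50], grand mean 31.696
SSB = Σnᵢ(x̄ᵢ−x̄)² = 2045.809; SSW = ΣΣ(x−x̄ᵢ)² = 419.061
MSB = 2045.809/2 = 1022.9045; MSW = 419.061/20 = 20.9530
F = MSB/MSW = 48.8189
df = (2, 20)
p-value (upper-tail) = 0.00000
At α=0.01: p < α → reject H₀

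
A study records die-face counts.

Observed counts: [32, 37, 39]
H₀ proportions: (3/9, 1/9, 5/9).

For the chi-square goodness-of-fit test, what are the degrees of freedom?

degrees of freedom = 2

df = k − 1 = 3 − 1 = 2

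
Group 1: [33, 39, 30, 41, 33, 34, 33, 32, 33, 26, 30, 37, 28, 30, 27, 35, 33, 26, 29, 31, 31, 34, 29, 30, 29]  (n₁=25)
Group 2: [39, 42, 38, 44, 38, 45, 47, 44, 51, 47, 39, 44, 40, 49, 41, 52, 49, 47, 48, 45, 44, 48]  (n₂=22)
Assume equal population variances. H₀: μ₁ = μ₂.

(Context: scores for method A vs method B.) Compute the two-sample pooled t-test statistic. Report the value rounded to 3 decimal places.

test statistic = -11.161

x̄₁=31.720, s₁=3.725, n₁=25
x̄₂=44.591, s₂=4.182, n₂=22
s_p² = [24·3.725² + 21·4.182²]/45 = 15.5635
SE = √(s_p²·(1/25+1/22)) = 1.1532
t = (31.720−44.591)/1.1532 = -11.1606
df = 45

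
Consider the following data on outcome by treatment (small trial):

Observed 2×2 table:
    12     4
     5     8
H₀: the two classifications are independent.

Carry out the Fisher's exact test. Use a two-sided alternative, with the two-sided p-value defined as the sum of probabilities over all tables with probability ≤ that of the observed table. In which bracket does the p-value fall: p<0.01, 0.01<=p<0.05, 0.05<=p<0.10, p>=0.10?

Margins: r₁=16, r₂=13, c₁=17, c₂=12, n=29
p_obs = C(16,12)·C(13,5)/C(29,17); sum pmf over tables with pmf ≤ p_obs
p-value (two-sided) = 0.06670
→ bracket: 0.05<=p<0.10

p-value bracket: 0.05<=p<0.10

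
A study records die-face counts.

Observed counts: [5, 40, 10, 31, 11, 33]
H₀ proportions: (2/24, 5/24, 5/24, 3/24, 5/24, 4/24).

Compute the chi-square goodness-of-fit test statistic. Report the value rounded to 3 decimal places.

test statistic = 48.945

n = 130; E_i = n·p_i = [10.83, 27.08, 27.08, 16.25, 27.08, 21.67]
χ² = (5−10.83)²/10.83 + (40−27.08)²/27.08 + (10−27.08)²/27.08 + (31−16.25)²/16.25 + (11−27.08)²/27.08 + (33−21.67)²/21.67 = 48.9446
df = 5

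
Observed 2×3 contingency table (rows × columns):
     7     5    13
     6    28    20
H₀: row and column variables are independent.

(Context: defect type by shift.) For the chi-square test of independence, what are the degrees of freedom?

degrees of freedom = 2

df = (r−1)(c−1) = (2−1)·(3−1) = 2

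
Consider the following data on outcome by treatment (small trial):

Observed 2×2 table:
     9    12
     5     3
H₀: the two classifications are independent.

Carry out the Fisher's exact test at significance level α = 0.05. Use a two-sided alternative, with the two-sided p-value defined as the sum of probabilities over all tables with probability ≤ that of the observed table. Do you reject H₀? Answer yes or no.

Margins: r₁=21, r₂=8, c₁=14, c₂=15, n=29
p_obs = C(21,9)·C(8,5)/C(29,14); sum pmf over tables with pmf ≤ p_obs
p-value (two-sided) = 0.42699
At α=0.05: p ≥ α → fail to reject H₀

reject H₀: no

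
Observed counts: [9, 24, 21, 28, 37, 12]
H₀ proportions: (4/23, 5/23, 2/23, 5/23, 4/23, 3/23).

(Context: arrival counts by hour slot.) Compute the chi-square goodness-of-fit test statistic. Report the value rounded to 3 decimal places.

test statistic = 27.542

n = 131; E_i = n·p_i = [22.78, 28.48, 11.39, 28.48, 22.78, 17.09]
χ² = (9−22.78)²/22.78 + (24−28.48)²/28.48 + (21−11.39)²/11.39 + (28−28.48)²/28.48 + (37−22.78)²/22.78 + (12−17.09)²/17.09 = 27.5420
df = 5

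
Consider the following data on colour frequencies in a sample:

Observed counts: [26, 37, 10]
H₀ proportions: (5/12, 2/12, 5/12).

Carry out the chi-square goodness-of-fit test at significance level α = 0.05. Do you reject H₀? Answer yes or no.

reject H₀: yes

n = 73; E_i = n·p_i = [30.42, 12.17, 30.42]
χ² = (26−30.42)²/30.42 + (37−12.17)²/12.17 + (10−30.42)²/30.42 = 65.0329
df = 2
p-value (upper-tail) = 0.00000
At α=0.05: p < α → reject H₀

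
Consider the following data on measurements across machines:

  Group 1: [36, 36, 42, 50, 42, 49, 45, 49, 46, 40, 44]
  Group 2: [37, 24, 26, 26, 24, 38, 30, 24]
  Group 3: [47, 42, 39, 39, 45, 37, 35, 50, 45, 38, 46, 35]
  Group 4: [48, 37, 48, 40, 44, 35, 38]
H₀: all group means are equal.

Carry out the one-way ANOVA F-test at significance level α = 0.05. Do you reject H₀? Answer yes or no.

Group means [43.55, 28.62, 41.50, 41.43], grand mean 39.368
SSB = Σnᵢ(x̄ᵢ−x̄)² = 1199.526; SSW = ΣΣ(x−x̄ᵢ)² = 923.317
MSB = 1199.526/3 = 399.8418; MSW = 923.317/34 = 27.1564
F = MSB/MSW = 14.7237
df = (3, 34)
p-value (upper-tail) = 0.00000
At α=0.05: p < α → reject H₀

reject H₀: yes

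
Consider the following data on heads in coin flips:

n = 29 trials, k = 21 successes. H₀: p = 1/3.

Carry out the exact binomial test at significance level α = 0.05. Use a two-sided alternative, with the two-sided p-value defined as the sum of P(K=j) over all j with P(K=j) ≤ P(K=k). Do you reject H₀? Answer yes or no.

Exact binomial: n=29, k=21, p₀=1/3=0.3333
P(X=j) = C(n,j)·p₀^j·(1−p₀)^(n−j); p = Σ P(X=j) over j with P(X=j) ≤ P(X=21)
p-value (two-sided) = 0.00003
At α=0.05: p < α → reject H₀

reject H₀: yes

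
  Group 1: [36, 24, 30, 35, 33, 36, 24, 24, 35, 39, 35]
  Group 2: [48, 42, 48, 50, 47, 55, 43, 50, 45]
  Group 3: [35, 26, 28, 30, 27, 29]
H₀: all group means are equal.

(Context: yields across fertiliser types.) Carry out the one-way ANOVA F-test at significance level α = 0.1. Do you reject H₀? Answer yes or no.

reject H₀: yes

Group means [31.91, 47.56, 29.17], grand mean 36.692
SSB = Σnᵢ(x̄ᵢ−x̄)² = 1653.574; SSW = ΣΣ(x−x̄ᵢ)² = 481.965
MSB = 1653.574/2 = 826.7869; MSW = 481.965/23 = 20.9550
F = MSB/MSW = 39.4554
df = (2, 23)
p-value (upper-tail) = 0.00000
At α=0.1: p < α → reject H₀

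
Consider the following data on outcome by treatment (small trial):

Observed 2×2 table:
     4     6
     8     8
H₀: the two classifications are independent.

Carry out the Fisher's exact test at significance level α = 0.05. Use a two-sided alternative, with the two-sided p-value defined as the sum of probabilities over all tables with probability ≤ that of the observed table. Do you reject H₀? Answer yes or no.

reject H₀: no

Margins: r₁=10, r₂=16, c₁=12, c₂=14, n=26
p_obs = C(10,4)·C(16,8)/C(26,12); sum pmf over tables with pmf ≤ p_obs
p-value (two-sided) = 0.70149
At α=0.05: p ≥ α → fail to reject H₀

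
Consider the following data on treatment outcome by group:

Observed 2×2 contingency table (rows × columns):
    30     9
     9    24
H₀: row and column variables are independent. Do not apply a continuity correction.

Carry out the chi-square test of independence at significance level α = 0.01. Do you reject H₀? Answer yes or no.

reject H₀: yes

Row totals [39, 33], col totals [39, 33], n=72
χ² = (30−21.12)²/21.12 + (9−17.88)²/17.88 + (9−17.88)²/17.88 + (24−15.12)²/15.12 = 17.7491
df = 1
p-value (upper-tail) = 0.00003
At α=0.01: p < α → reject H₀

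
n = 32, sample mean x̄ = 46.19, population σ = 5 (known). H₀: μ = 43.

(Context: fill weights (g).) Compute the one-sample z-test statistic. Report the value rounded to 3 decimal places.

test statistic = 3.609

SE = σ/√n = 5/√32 = 0.8839
z = (x̄−μ₀)/SE = (46.19−43)/0.8839 = 3.6091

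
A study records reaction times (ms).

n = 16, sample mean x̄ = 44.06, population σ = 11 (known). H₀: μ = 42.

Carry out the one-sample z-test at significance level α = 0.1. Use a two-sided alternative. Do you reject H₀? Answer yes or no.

reject H₀: no

SE = σ/√n = 11/√16 = 2.7500
z = (x̄−μ₀)/SE = (44.06−42)/2.7500 = 0.7491
p-value (two-sided) = 0.45380
At α=0.1: p ≥ α → fail to reject H₀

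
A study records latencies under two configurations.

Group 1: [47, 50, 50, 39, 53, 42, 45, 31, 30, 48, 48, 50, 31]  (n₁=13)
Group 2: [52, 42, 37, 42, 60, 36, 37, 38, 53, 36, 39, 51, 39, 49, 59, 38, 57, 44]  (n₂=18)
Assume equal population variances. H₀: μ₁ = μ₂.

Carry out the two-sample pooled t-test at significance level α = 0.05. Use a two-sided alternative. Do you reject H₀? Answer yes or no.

reject H₀: no

x̄₁=43.385, s₁=8.109, n₁=13
x̄₂=44.944, s₂=8.433, n₂=18
s_p² = [12·8.109² + 17·8.433²]/29 = 68.8973
SE = √(s_p²·(1/13+1/18)) = 3.0212
t = (43.385−44.944)/3.0212 = -0.5163
df = 29
p-value (two-sided) = 0.60956
At α=0.05: p ≥ α → fail to reject H₀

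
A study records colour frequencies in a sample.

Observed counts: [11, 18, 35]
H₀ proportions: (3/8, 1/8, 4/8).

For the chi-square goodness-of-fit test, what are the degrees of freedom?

df = k − 1 = 3 − 1 = 2

degrees of freedom = 2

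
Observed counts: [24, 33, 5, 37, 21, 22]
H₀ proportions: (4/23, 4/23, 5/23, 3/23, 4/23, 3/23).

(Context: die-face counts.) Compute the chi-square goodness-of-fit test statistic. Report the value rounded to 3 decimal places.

n = 142; E_i = n·p_i = [24.70, 24.70, 30.87, 18.52, 24.70, 18.52]
χ² = (24−24.70)²/24.70 + (33−24.70)²/24.70 + (5−30.87)²/30.87 + (37−18.52)²/18.52 + (21−24.70)²/24.70 + (22−18.52)²/18.52 = 44.1326
df = 5

test statistic = 44.133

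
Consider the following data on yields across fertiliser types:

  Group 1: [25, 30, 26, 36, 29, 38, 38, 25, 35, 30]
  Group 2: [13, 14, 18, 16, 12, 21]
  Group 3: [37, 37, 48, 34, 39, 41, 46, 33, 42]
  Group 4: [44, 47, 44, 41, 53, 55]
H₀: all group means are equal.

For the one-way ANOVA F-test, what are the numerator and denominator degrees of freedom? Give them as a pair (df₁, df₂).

degrees of freedom = [3, 27]

k = 4 groups, N = 31 total
df = (k−1, N−k) = (4−1, 31−4) = (3, 27)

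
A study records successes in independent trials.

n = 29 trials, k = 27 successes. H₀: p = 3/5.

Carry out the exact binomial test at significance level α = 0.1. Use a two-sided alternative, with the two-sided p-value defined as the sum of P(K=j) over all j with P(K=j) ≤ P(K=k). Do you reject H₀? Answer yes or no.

Exact binomial: n=29, k=27, p₀=3/5=0.6000
P(X=j) = C(n,j)·p₀^j·(1−p₀)^(n−j); p = Σ P(X=j) over j with P(X=j) ≤ P(X=27)
p-value (two-sided) = 0.00009
At α=0.1: p < α → reject H₀

reject H₀: yes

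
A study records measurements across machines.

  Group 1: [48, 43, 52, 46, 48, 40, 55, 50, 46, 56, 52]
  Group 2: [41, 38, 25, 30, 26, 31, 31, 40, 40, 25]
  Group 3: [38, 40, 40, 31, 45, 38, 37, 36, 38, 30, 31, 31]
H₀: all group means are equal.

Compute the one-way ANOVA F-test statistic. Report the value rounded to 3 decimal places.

test statistic = 26.703

Group means [48.73, 32.70, 36.25], grand mean 39.333
SSB = Σnᵢ(x̄ᵢ−x̄)² = 1524.802; SSW = ΣΣ(x−x̄ᵢ)² = 856.532
MSB = 1524.802/2 = 762.4008; MSW = 856.532/30 = 28.5511
F = MSB/MSW = 26.7031
df = (2, 30)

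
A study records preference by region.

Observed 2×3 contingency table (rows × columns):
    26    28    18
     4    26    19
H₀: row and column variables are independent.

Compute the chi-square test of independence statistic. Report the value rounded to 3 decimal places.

test statistic = 12.307

Row totals [72, 49], col totals [30, 54, 37], n=121
χ² = (26−17.85)²/17.85 + (28−32.13)²/32.13 + (18−22.02)²/22.02 + (4−12.15)²/12.15 + (26−21.87)²/21.87 + (19−14.98)²/14.98 = 12.3072
df = 2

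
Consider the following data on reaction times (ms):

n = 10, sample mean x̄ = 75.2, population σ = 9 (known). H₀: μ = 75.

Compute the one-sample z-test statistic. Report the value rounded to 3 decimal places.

test statistic = 0.070

SE = σ/√n = 9/√10 = 2.8460
z = (x̄−μ₀)/SE = (75.2−75)/2.8460 = 0.0703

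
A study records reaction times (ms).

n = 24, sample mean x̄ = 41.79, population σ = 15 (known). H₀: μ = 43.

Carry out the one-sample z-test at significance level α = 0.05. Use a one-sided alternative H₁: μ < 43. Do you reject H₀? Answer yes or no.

reject H₀: no

SE = σ/√n = 15/√24 = 3.0619
z = (x̄−μ₀)/SE = (41.79−43)/3.0619 = -0.3952
p-value (one-sided, H₁ less) = 0.34635
At α=0.05: p ≥ α → fail to reject H₀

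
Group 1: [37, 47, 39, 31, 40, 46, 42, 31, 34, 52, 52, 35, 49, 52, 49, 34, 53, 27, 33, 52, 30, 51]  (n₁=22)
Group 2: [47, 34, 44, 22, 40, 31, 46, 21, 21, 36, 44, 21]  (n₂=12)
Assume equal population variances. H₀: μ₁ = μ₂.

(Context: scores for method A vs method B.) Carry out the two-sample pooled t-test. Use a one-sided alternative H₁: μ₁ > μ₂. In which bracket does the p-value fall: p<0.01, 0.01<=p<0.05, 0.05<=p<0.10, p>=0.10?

p-value bracket: 0.01<=p<0.05

x̄₁=41.636, s₁=8.851, n₁=22
x̄₂=33.917, s₂=10.501, n₂=12
s_p² = [21·8.851² + 11·10.501²]/32 = 89.3127
SE = √(s_p²·(1/22+1/12)) = 3.3915
t = (41.636−33.917)/3.3915 = 2.2762
df = 32
p-value (one-sided, H₁ greater) = 0.01483
→ bracket: 0.01<=p<0.05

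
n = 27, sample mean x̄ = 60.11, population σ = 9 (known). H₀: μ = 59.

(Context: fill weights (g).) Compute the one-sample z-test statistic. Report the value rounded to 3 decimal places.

SE = σ/√n = 9/√27 = 1.7321
z = (x̄−μ₀)/SE = (60.11−59)/1.7321 = 0.6409

test statistic = 0.641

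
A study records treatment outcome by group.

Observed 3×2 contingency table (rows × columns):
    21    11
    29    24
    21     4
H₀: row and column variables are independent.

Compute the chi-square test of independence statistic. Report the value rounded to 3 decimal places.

Row totals [32, 53, 25], col totals [71, 39], n=110
χ² = (21−20.65)²/20.65 + (11−11.35)²/11.35 + (29−34.21)²/34.21 + (24−18.79)²/18.79 + (21−16.14)²/16.14 + (4−8.86)²/8.86 = 6.3882
df = 2

test statistic = 6.388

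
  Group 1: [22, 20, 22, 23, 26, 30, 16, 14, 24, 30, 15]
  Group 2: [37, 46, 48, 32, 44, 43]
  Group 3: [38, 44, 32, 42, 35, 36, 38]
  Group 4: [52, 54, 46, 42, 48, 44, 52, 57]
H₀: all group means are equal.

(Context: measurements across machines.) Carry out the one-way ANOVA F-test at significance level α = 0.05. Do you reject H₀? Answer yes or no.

Group means [22.00, 41.67, 37.86, 49.38], grand mean 36.000
SSB = Σnᵢ(x̄ᵢ−x̄)² = 3803.935; SSW = ΣΣ(x−x̄ᵢ)² = 774.065
MSB = 3803.935/3 = 1267.9782; MSW = 774.065/28 = 27.6452
F = MSB/MSW = 45.8661
df = (3, 28)
p-value (upper-tail) = 0.00000
At α=0.05: p < α → reject H₀

reject H₀: yes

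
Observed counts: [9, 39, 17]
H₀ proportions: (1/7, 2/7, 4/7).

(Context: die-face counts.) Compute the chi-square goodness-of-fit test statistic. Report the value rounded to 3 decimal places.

test statistic = 33.404

n = 65; E_i = n·p_i = [9.29, 18.57, 37.14]
χ² = (9−9.29)²/9.29 + (39−18.57)²/18.57 + (17−37.14)²/37.14 = 33.4038
df = 2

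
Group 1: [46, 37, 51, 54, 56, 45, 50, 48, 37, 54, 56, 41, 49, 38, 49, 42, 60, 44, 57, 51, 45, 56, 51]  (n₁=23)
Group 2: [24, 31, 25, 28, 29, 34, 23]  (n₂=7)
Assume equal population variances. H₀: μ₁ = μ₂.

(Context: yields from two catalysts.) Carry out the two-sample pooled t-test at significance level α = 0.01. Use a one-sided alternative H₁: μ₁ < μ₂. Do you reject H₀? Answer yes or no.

x̄₁=48.565, s₁=6.673, n₁=23
x̄₂=27.714, s₂=3.988, n₂=7
s_p² = [22·6.673² + 6·3.988²]/28 = 38.3957
SE = √(s_p²·(1/23+1/7)) = 2.6748
t = (48.565−27.714)/2.6748 = 7.7954
df = 28
p-value (one-sided, H₁ less) = 1.00000
At α=0.01: p ≥ α → fail to reject H₀

reject H₀: no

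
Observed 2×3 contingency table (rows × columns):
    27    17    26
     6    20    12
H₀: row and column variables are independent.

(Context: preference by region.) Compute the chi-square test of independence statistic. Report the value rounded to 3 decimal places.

test statistic = 10.177

Row totals [70, 38], col totals [33, 37, 38], n=108
χ² = (27−21.39)²/21.39 + (17−23.98)²/23.98 + (26−24.63)²/24.63 + (6−11.61)²/11.61 + (20−13.02)²/13.02 + (12−13.37)²/13.37 = 10.1767
df = 2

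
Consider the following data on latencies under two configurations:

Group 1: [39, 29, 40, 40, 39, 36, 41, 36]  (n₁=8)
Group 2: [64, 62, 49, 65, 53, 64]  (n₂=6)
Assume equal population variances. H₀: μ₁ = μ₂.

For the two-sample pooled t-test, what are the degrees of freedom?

degrees of freedom = 12

df = n₁ + n₂ − 2 = 8 + 6 − 2 = 12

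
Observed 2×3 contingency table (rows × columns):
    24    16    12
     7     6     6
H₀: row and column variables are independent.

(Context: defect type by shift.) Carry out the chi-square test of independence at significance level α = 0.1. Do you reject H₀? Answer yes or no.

Row totals [52, 19], col totals [31, 22, 18], n=71
χ² = (24−22.70)²/22.70 + (16−16.11)²/16.11 + (12−13.18)²/13.18 + (7−8.30)²/8.30 + (6−5.89)²/5.89 + (6−4.82)²/4.82 = 0.6761
df = 2
p-value (upper-tail) = 0.71318
At α=0.1: p ≥ α → fail to reject H₀

reject H₀: no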